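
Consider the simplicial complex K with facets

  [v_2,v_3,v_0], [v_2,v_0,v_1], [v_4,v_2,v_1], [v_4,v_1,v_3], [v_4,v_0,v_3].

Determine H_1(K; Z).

H_1 ≅ Z.

Take the total order v_0 < v_1 < v_2 < v_3 < v_4 on the vertex set. Then K (dimension 2) consists of the simplices:

  0-simplices (5): [v_0], [v_1], [v_2], [v_3], [v_4]
  1-simplices (10): [v_0,v_1], [v_0,v_2], [v_0,v_3], [v_0,v_4], [v_1,v_2], [v_1,v_3], [v_1,v_4], [v_2,v_3], [v_2,v_4], [v_3,v_4]
  2-simplices (5): [v_0,v_1,v_2], [v_0,v_2,v_3], [v_0,v_3,v_4], [v_1,v_2,v_4], [v_1,v_3,v_4]

so the chain groups are C_0 ≅ Z^5, C_1 ≅ Z^10, C_2 ≅ Z^5.

Boundary ∂_1: C_1 → C_0 maps an edge to its endpoints' difference, ∂[p,q] = q − p. For instance
  ∂[v_0,v_4] = [v_4] − [v_0].
The resulting 5×10 matrix has rank 4, and its Smith normal form has invariant factors (1,1,1,1).

∂_2: C_2 → C_1 sends each 2-simplex [p,q,r] to [q,r] − [p,r] + [p,q]. For instance
  ∂[v_0,v_3,v_4] = [v_3,v_4] − [v_0,v_4] + [v_0,v_3],
  ∂[v_1,v_3,v_4] = [v_3,v_4] − [v_1,v_4] + [v_1,v_3].
As a 10×5 matrix over Z this has rank 5, with invariant factors (1,1,1,1,1).

Reading off H_k = ker ∂_k / im ∂_{k+1}:

  H_1: rank ker ∂_1 − rank ∂_2 = (10 − 4) − 5 = 1, and the invariant factors of ∂_2 are all 1, so H_1 = Z.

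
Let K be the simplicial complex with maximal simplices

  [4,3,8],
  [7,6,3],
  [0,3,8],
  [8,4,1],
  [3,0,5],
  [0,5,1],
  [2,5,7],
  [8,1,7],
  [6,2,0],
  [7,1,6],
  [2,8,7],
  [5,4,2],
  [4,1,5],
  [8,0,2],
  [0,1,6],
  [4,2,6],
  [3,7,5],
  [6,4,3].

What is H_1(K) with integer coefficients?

Take the total order 0 < 1 < 2 < 3 < 4 < 5 < 6 < 7 < 8 on the vertex set. Then K (dimension 2) consists of the simplices:

  0-simplices (9): [0], [1], [2], [3], [4], [5], [6], [7], [8]
  1-simplices (27): (27 of them)
  2-simplices (18): [0,1,5], [0,1,6], [0,2,6], [0,2,8], [0,3,5], [0,3,8], [1,4,5], [1,4,8], [1,6,7], [1,7,8], [2,4,5], [2,4,6], [2,5,7], [2,7,8], [3,4,6], [3,4,8], [3,5,7], [3,6,7]

so the chain groups are C_0 ≅ Z^9, C_1 ≅ Z^27, C_2 ≅ Z^18.

The boundary map ∂_1: C_1 → C_0 sends each edge [p,q] (with p < q) to q − p. For instance
  ∂[3,8] = [8] − [3].
The 9×27 boundary matrix has rank 8 and Smith normal form diag(1,1,1,1,1,1,1,1).

The boundary map ∂_2: C_2 → C_1 maps a triangle to the signed sum of its edges. For instance
  ∂[0,1,5] = [1,5] − [0,5] + [0,1],
  ∂[3,4,6] = [4,6] − [3,6] + [3,4].
This gives a 27×18 integer matrix of rank 17; reducing to Smith normal form yields diagonal entries (1,1,1,1,1,1,1,1,1,1,1,1,1,1,1,1,1).

Computing H_k = (kernel of ∂_k) / (image of ∂_{k+1}):

  H_1: rank ker ∂_1 − rank ∂_2 = (27 − 8) − 17 = 2, and the invariant factors of ∂_2 are all 1, so H_1 ≅ Z^2.

(K is a triangulation of the torus T^2.)

H_1 ≅ Z^2.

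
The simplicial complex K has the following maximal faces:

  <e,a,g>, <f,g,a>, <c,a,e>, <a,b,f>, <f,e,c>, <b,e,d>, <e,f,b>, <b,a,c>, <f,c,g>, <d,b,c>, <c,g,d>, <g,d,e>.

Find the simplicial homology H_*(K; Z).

Order the vertices as a < b < c < d < e < f < g. Listing each simplex with vertices in this order, K has dimension 2 with simplices:

  0-simplices (7): a, b, c, d, e, f, g
  1-simplices (18): ab, ac, ae, af, ag, bc, bd, be, bf, cd, ce, cf, cg, de, dg, ef, eg, fg
  2-simplices (12): abc, abf, ace, aeg, afg, bcd, bde, bef, cdg, cef, cfg, deg

so the chain groups are C_0 ≅ Z^7, C_1 ≅ Z^18, C_2 ≅ Z^12.

∂_1: C_1 → C_0 sends each edge [p,q] (with p < q) to q − p. For instance
  ∂af = f − a.
As a 7×18 matrix over Z this has rank 6, with invariant factors (1,1,1,1,1,1).

The boundary map ∂_2: C_2 → C_1 acts by ∂[p,q,r] = [q,r] − [p,r] + [p,q]. For instance
  ∂cdg = dg − cg + cd,
  ∂abc = bc − ac + ab.
The resulting 18×12 matrix has rank 12, and its Smith normal form has invariant factors (1,1,1,1,1,1,1,1,1,1,1,2).

Reading off H_k = ker ∂_k / im ∂_{k+1}:

  H_0: rank C_0 − rank ∂_1 = 7 − 6 = 1, and the invariant factors of ∂_1 are all 1, so H_0 = Z.
  H_1: rank ker ∂_1 − rank ∂_2 = (18 − 6) − 12 = 0, and ∂_2 has invariant factor 2 > 1, so H_1 = Z/2.
  H_2: rank ker ∂_2 − rank ∂_3 = (12 − 12) − 0 = 0, and there is no ∂_3, so H_2 = 0.

(K is a triangulation of the real projective plane RP^2.)

H_0 = Z,  H_1 = Z/2,  H_2 = 0.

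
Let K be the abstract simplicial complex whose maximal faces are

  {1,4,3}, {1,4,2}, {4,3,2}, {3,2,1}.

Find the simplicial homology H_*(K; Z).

H_0 ≅ Z,  H_1 = 0,  H_2 ≅ Z.

K has 4 vertices, 6 edges, 4 triangles.
rank ∂_0 = 0, rank ∂_1 = 3 ⇒ b_0 = 4 − 0 − 3 = 1; all invariant factors of ∂_1 are 1 so no torsion. So H_0 ≅ Z.
rank ∂_1 = 3, rank ∂_2 = 3 ⇒ b_1 = 6 − 3 − 3 = 0; all invariant factors of ∂_2 are 1 so no torsion. So H_1 ≅ 0.
rank ∂_2 = 3, rank ∂_3 = 0 ⇒ b_2 = 4 − 3 − 0 = 1. So H_2 ≅ Z.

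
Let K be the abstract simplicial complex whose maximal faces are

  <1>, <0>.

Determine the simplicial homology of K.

H_0 ≅ Z^2.

K has 2 vertices.
rank ∂_0 = 0, rank ∂_1 = 0 ⇒ b_0 = 2 − 0 − 0 = 2. So H_0 ≅ Z^2.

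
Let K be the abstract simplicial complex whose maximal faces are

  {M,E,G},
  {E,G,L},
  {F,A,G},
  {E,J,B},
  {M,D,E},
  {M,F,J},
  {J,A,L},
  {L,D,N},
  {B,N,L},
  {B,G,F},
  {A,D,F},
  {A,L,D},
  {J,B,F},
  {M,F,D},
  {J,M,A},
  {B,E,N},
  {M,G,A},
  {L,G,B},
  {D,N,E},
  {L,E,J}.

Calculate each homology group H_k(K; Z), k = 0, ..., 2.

H_0 ≅ Z,  H_1 ≅ Z ⊕ Z/2Z,  H_2 = 0.

Order the vertices as A < B < D < E < F < G < J < L < M < N. Listing each simplex with vertices in this order, K has dimension 2 with simplices:

  0-simplices (10): A, B, D, E, F, G, J, L, M, N
  1-simplices (30): AD, AF, AG, AJ, AL, AM, BE, BF, BG, BJ, BL, BN, DE, DF, DL, DM, DN, EG, EJ, EL, EM, EN, FG, FJ, FM, GL, GM, JL, JM, LN
  2-simplices (20): ADF, ADL, AFG, AGM, AJL, AJM, BEJ, BEN, BFG, BFJ, BGL, BLN, DEM, DEN, DFM, DLN, EGL, EGM, EJL, FJM

giving chain groups C_0 ≅ Z^10, C_1 ≅ Z^30, C_2 ≅ Z^20.

Boundary ∂_1: C_1 → C_0 maps an edge to its endpoints' difference, ∂[p,q] = q − p. For instance
  ∂JL = L − J.
The resulting 10×30 matrix has rank 9, and its Smith normal form has invariant factors (1,1,1,1,1,1,1,1,1).

Boundary ∂_2: C_2 → C_1 acts by ∂[p,q,r] = [q,r] − [p,r] + [p,q]. For instance
  ∂BFG = FG − BG + BF,
  ∂DEM = EM − DM + DE.
The resulting 30×20 matrix has rank 20, and its Smith normal form has invariant factors (1,1,1,1,1,1,1,1,1,1,1,1,1,1,1,1,1,1,1,2).

Reading off H_k = ker ∂_k / im ∂_{k+1}:

  H_0: rank C_0 − rank ∂_1 = 10 − 9 = 1, and the invariant factors of ∂_1 are all 1, so H_0 = Z.
  H_1: rank ker ∂_1 − rank ∂_2 = (30 − 9) − 20 = 1, and ∂_2 has invariant factor 2 > 1, so H_1 = Z ⊕ Z/2Z.
  H_2: rank ker ∂_2 − rank ∂_3 = (20 − 20) − 0 = 0, and there is no ∂_3, so H_2 = 0.

(K is a triangulation of the Klein bottle.)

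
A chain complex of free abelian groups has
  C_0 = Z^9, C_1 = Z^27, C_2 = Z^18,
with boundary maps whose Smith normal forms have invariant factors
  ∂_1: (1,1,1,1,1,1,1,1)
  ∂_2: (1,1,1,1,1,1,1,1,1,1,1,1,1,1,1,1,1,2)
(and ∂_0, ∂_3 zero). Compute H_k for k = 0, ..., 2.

H_0: b_0 = 9 − 0 − 8 = 1; torsion from ∂_1 factors > 1: none. So H_0 ≅ Z.
H_1: b_1 = 27 − 8 − 18 = 1; torsion from ∂_2 factors > 1: [2]. So H_1 ≅ Z ⊕ Z_2.
H_2: b_2 = 18 − 18 − 0 = 0; torsion from ∂_3 factors > 1: none. So H_2 ≅ 0.

H_0 ≅ Z,  H_1 ≅ Z ⊕ Z_2,  H_2 = 0.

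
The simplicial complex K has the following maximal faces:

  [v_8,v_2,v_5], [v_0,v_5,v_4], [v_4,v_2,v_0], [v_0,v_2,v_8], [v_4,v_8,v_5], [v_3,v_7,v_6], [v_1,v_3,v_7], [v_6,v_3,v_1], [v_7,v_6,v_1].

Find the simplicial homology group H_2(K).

Take the total order v_0 < v_1 < v_2 < v_3 < v_4 < v_5 < v_6 < v_7 < v_8 on the vertex set. Then K (dimension 2) consists of the simplices:

  0-simplices (9): [v_0], [v_1], [v_2], [v_3], [v_4], [v_5], [v_6], [v_7], [v_8]
  1-simplices (16): (16 of them)
  2-simplices (9): [v_0,v_2,v_4], [v_0,v_2,v_8], [v_0,v_4,v_5], [v_1,v_3,v_6], [v_1,v_3,v_7], [v_1,v_6,v_7], [v_2,v_5,v_8], [v_3,v_6,v_7], [v_4,v_5,v_8]

so the chain groups are C_0 ≅ Z^9, C_1 ≅ Z^16, C_2 ≅ Z^9.

∂_1: C_1 → C_0 is given by ∂[p,q] = [q] − [p]. For instance
  ∂[v_0,v_2] = [v_2] − [v_0].
The resulting 9×16 matrix has rank 7, and its Smith normal form has invariant factors (1,1,1,1,1,1,1).

Boundary ∂_2: C_2 → C_1 acts by ∂[p,q,r] = [q,r] − [p,r] + [p,q]. For instance
  ∂[v_0,v_2,v_4] = [v_2,v_4] − [v_0,v_4] + [v_0,v_2],
  ∂[v_1,v_6,v_7] = [v_6,v_7] − [v_1,v_7] + [v_1,v_6].
The resulting 16×9 matrix has rank 8, and its Smith normal form has invariant factors (1,1,1,1,1,1,1,1).

Now H_k = ker ∂_k / im ∂_{k+1}, so:

  H_2: rank ker ∂_2 − rank ∂_3 = (9 − 8) − 0 = 1, and there is no ∂_3, so H_2 = Z.

H_2 = Z.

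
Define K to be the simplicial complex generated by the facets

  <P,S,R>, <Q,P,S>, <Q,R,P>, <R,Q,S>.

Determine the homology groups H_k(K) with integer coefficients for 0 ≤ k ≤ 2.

Order the vertices as P < Q < R < S. Listing each simplex with vertices in this order, K has dimension 2 with simplices:

  0-simplices (4): P, Q, R, S
  1-simplices (6): PQ, PR, PS, QR, QS, RS
  2-simplices (4): PQR, PQS, PRS, QRS

Hence C_0 ≅ Z^4, C_1 ≅ Z^6, C_2 ≅ Z^4.

∂_1: C_1 → C_0 maps an edge to its endpoints' difference, ∂[p,q] = q − p. For instance
  ∂RS = S − R.
As a 4×6 matrix over Z this has rank 3, with invariant factors (1,1,1).

The boundary map ∂_2: C_2 → C_1 acts by ∂[p,q,r] = [q,r] − [p,r] + [p,q]. For instance
  ∂PRS = RS − PS + PR,
  ∂PQS = QS − PS + PQ.
The 6×4 boundary matrix has rank 3 and Smith normal form diag(1,1,1).

Computing H_k = (kernel of ∂_k) / (image of ∂_{k+1}):

  H_0: rank C_0 − rank ∂_1 = 4 − 3 = 1, and the invariant factors of ∂_1 are all 1, so H_0 = Z.
  H_1: rank ker ∂_1 − rank ∂_2 = (6 − 3) − 3 = 0, and the invariant factors of ∂_2 are all 1, so H_1 = 0.
  H_2: rank ker ∂_2 − rank ∂_3 = (4 − 3) − 0 = 1, and there is no ∂_3, so H_2 = Z.

As a check, the Euler characteristic is 4 − 6 + 4 = 2, which agrees with 1 − 0 + 1 = 2.
(K is a triangulation of the 2-sphere S^2.)

H_0 ≅ Z,  H_1 = 0,  H_2 ≅ Z.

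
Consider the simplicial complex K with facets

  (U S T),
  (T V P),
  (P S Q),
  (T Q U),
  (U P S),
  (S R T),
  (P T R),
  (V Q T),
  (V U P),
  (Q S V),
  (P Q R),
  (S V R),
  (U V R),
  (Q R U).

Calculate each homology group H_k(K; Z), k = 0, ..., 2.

Order the vertices as P < Q < R < S < T < U < V. Listing each simplex with vertices in this order, K has dimension 2 with simplices:

  0-simplices (7): P, Q, R, S, T, U, V
  1-simplices (21): PQ, PR, PS, PT, PU, PV, QR, QS, QT, QU, QV, RS, RT, RU, RV, ST, SU, SV, TU, TV, UV
  2-simplices (14): PQR, PQS, PRT, PSU, PTV, PUV, QRU, QSV, QTU, QTV, RST, RSV, RUV, STU

so the chain groups are C_0 ≅ Z^7, C_1 ≅ Z^21, C_2 ≅ Z^14.

Boundary ∂_1: C_1 → C_0 sends each edge [p,q] (with p < q) to q − p.
This gives a 7×21 integer matrix of rank 6; reducing to Smith normal form yields diagonal entries (1,1,1,1,1,1).

The boundary map ∂_2: C_2 → C_1 maps a triangle to the signed sum of its edges. For instance
  ∂QSV = SV − QV + QS,
  ∂RUV = UV − RV + RU.
This gives a 21×14 integer matrix of rank 13; reducing to Smith normal form yields diagonal entries (1,1,1,1,1,1,1,1,1,1,1,1,1).

Computing H_k = (kernel of ∂_k) / (image of ∂_{k+1}):

  H_0: rank C_0 − rank ∂_1 = 7 − 6 = 1, and the invariant factors of ∂_1 are all 1, so H_0 = Z.
  H_1: rank ker ∂_1 − rank ∂_2 = (21 − 6) − 13 = 2, and the invariant factors of ∂_2 are all 1, so H_1 = Z^2.
  H_2: rank ker ∂_2 − rank ∂_3 = (14 − 13) − 0 = 1, and there is no ∂_3, so H_2 = Z.

As a check, the Euler characteristic is 7 − 21 + 14 = 0, which agrees with 1 − 2 + 1 = 0.

H_0 = Z,  H_1 = Z^2,  H_2 = Z.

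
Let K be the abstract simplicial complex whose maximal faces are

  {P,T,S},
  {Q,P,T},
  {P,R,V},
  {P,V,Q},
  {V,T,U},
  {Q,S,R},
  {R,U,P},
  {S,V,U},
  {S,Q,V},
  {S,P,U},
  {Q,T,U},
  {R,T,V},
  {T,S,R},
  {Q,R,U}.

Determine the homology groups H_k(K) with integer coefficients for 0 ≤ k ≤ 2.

H_0 = Z,  H_1 = Z^2,  H_2 = Z.

Order the vertices as P < Q < R < S < T < U < V. Listing each simplex with vertices in this order, K has dimension 2 with simplices:

  0-simplices (7): P, Q, R, S, T, U, V
  1-simplices (21): PQ, PR, PS, PT, PU, PV, QR, QS, QT, QU, QV, RS, RT, RU, RV, ST, SU, SV, TU, TV, UV
  2-simplices (14): PQT, PQV, PRU, PRV, PST, PSU, QRS, QRU, QSV, QTU, RST, RTV, SUV, TUV

Hence C_0 ≅ Z^7, C_1 ≅ Z^21, C_2 ≅ Z^14.

The boundary map ∂_1: C_1 → C_0 sends each edge [p,q] (with p < q) to q − p. For instance
  ∂RS = S − R.
As a 7×21 matrix over Z this has rank 6, with invariant factors (1,1,1,1,1,1).

Boundary ∂_2: C_2 → C_1 maps a triangle to the signed sum of its edges. For instance
  ∂RTV = TV − RV + RT,
  ∂PQT = QT − PT + PQ.
The resulting 21×14 matrix has rank 13, and its Smith normal form has invariant factors (1,1,1,1,1,1,1,1,1,1,1,1,1).

From H_k ≅ ker(∂_k) / im(∂_{k+1}) we obtain:

  H_0: rank C_0 − rank ∂_1 = 7 − 6 = 1, and the invariant factors of ∂_1 are all 1, so H_0 ≅ Z.
  H_1: rank ker ∂_1 − rank ∂_2 = (21 − 6) − 13 = 2, and the invariant factors of ∂_2 are all 1, so H_1 ≅ Z^2.
  H_2: rank ker ∂_2 − rank ∂_3 = (14 − 13) − 0 = 1, and there is no ∂_3, so H_2 ≅ Z.

As a check, the Euler characteristic is 7 − 21 + 14 = 0, which agrees with 1 − 2 + 1 = 0.
(K is a triangulation of the torus T^2.)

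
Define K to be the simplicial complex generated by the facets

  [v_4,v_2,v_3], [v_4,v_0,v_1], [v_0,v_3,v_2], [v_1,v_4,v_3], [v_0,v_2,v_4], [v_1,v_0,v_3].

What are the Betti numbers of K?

We work with the vertex ordering v_0 < v_1 < v_2 < v_3 < v_4. The simplices of K, each written with vertices in increasing order, are:

  0-simplices (5): [v_0], [v_1], [v_2], [v_3], [v_4]
  1-simplices (9): [v_0,v_1], [v_0,v_2], [v_0,v_3], [v_0,v_4], [v_1,v_3], [v_1,v_4], [v_2,v_3], [v_2,v_4], [v_3,v_4]
  2-simplices (6): [v_0,v_1,v_3], [v_0,v_1,v_4], [v_0,v_2,v_3], [v_0,v_2,v_4], [v_1,v_3,v_4], [v_2,v_3,v_4]

Hence C_0 ≅ Z^5, C_1 ≅ Z^9, C_2 ≅ Z^6.

The boundary map ∂_1: C_1 → C_0 maps an edge to its endpoints' difference, ∂[p,q] = q − p.
The resulting 5×9 matrix has rank 4, and its Smith normal form has invariant factors (1,1,1,1).

The boundary map ∂_2: C_2 → C_1 acts by ∂[p,q,r] = [q,r] − [p,r] + [p,q]. For instance
  ∂[v_0,v_2,v_4] = [v_2,v_4] − [v_0,v_4] + [v_0,v_2],
  ∂[v_0,v_1,v_3] = [v_1,v_3] − [v_0,v_3] + [v_0,v_1].
As a 9×6 matrix over Z this has rank 5, with invariant factors (1,1,1,1,1).

Computing H_k = (kernel of ∂_k) / (image of ∂_{k+1}):

  H_0: rank C_0 − rank ∂_1 = 5 − 4 = 1, and the invariant factors of ∂_1 are all 1, so H_0 ≅ Z.
  H_1: rank ker ∂_1 − rank ∂_2 = (9 − 4) − 5 = 0, and the invariant factors of ∂_2 are all 1, so H_1 ≅ 0.
  H_2: rank ker ∂_2 − rank ∂_3 = (6 − 5) − 0 = 1, and there is no ∂_3, so H_2 ≅ Z.

As a check, the Euler characteristic is 5 − 9 + 6 = 2, which agrees with 1 − 0 + 1 = 2.

Hence the Betti numbers are b_0 = 1, b_1 = 0, b_2 = 1.

b_0 = 1, b_1 = 0, b_2 = 1.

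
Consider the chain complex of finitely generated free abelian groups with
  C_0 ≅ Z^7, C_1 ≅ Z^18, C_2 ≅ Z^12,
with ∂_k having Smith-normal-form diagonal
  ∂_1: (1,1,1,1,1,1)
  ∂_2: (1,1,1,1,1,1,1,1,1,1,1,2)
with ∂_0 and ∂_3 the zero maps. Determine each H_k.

H_0: b_0 = 7 − 0 − 6 = 1; torsion from ∂_1 factors > 1: none. So H_0 = Z.
H_1: b_1 = 18 − 6 − 12 = 0; torsion from ∂_2 factors > 1: [2]. So H_1 = Z/2.
H_2: b_2 = 12 − 12 − 0 = 0; torsion from ∂_3 factors > 1: none. So H_2 = 0.

H_0 = Z,  H_1 = Z/2,  H_2 = 0.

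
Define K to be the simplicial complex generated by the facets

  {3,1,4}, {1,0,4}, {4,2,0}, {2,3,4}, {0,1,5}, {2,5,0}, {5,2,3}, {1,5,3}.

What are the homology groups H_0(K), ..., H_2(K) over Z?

H_0 = Z,  H_1 = 0,  H_2 = Z.

K has 6 vertices, 12 edges, 8 triangles.
rank ∂_0 = 0, rank ∂_1 = 5 ⇒ b_0 = 6 − 0 − 5 = 1; all invariant factors of ∂_1 are 1 so no torsion. So H_0 = Z.
rank ∂_1 = 5, rank ∂_2 = 7 ⇒ b_1 = 12 − 5 − 7 = 0; all invariant factors of ∂_2 are 1 so no torsion. So H_1 = 0.
rank ∂_2 = 7, rank ∂_3 = 0 ⇒ b_2 = 8 − 7 − 0 = 1. So H_2 = Z.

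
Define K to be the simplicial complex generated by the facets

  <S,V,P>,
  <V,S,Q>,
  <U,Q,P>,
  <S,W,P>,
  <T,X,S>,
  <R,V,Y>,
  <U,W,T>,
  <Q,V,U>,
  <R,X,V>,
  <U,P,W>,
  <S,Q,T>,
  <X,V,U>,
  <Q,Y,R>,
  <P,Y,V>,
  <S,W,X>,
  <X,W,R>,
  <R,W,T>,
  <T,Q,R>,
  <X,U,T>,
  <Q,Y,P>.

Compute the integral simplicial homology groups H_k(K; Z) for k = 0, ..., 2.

H_0 = Z,  H_1 = Z ⊕ Z/2,  H_2 = 0.

Fix the vertex order P < Q < R < S < T < U < V < W < X < Y and write every simplex with vertices in increasing order. Then dim K = 2 and the simplices of K are:

  0-simplices (10): P, Q, R, S, T, U, V, W, X, Y
  1-simplices (30): PQ, PS, PU, PV, PW, PY, QR, QS, QT, QU, QV, QY, RT, RV, RW, RX, RY, ST, SV, SW, SX, TU, TW, TX, UV, UW, UX, VX, VY, WX
  2-simplices (20): PQU, PQY, PSV, PSW, PUW, PVY, QRT, QRY, QST, QSV, QUV, RTW, RVX, RVY, RWX, STX, SWX, TUW, TUX, UVX

so the chain groups are C_0 ≅ Z^10, C_1 ≅ Z^30, C_2 ≅ Z^20.

Boundary ∂_1: C_1 → C_0 is given by ∂[p,q] = [q] − [p]. For instance
  ∂VY = Y − V.
This gives a 10×30 integer matrix of rank 9; reducing to Smith normal form yields diagonal entries (1,1,1,1,1,1,1,1,1).

The boundary map ∂_2: C_2 → C_1 acts by ∂[p,q,r] = [q,r] − [p,r] + [p,q]. For instance
  ∂QSV = SV − QV + QS,
  ∂PSV = SV − PV + PS.
The resulting 30×20 matrix has rank 20, and its Smith normal form has invariant factors (1,1,1,1,1,1,1,1,1,1,1,1,1,1,1,1,1,1,1,2).

Reading off H_k = ker ∂_k / im ∂_{k+1}:

  H_0: rank C_0 − rank ∂_1 = 10 − 9 = 1, and the invariant factors of ∂_1 are all 1, so H_0 ≅ Z.
  H_1: rank ker ∂_1 − rank ∂_2 = (30 − 9) − 20 = 1, and ∂_2 has invariant factor 2 > 1, so H_1 ≅ Z ⊕ Z/2.
  H_2: rank ker ∂_2 − rank ∂_3 = (20 − 20) − 0 = 0, and there is no ∂_3, so H_2 ≅ 0.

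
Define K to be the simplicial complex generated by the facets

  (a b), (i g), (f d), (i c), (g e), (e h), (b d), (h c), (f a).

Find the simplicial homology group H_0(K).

We work with the vertex ordering a < b < c < d < e < f < g < h < i. The simplices of K, each written with vertices in increasing order, are:

  0-simplices (9): a, b, c, d, e, f, g, h, i
  1-simplices (9): ab, af, bd, ch, ci, df, eg, eh, gi

Hence C_0 ≅ Z^9, C_1 ≅ Z^9.

The boundary map ∂_1: C_1 → C_0 is given by ∂[p,q] = [q] − [p].
The resulting 9×9 matrix has rank 7, and its Smith normal form has invariant factors (1,1,1,1,1,1,1).

Now H_k = ker ∂_k / im ∂_{k+1}, so:

  H_0: rank C_0 − rank ∂_1 = 9 − 7 = 2, and the invariant factors of ∂_1 are all 1, so H_0 = Z^2.

H_0 = Z^2.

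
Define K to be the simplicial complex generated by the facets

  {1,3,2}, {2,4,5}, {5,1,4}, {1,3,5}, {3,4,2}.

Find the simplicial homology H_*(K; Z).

H_0 ≅ Z,  H_1 ≅ Z,  H_2 = 0.

Fix the vertex order 1 < 2 < 3 < 4 < 5 and write every simplex with vertices in increasing order. Then dim K = 2 and the simplices of K are:

  0-simplices (5): [1], [2], [3], [4], [5]
  1-simplices (10): [1,2], [1,3], [1,4], [1,5], [2,3], [2,4], [2,5], [3,4], [3,5], [4,5]
  2-simplices (5): [1,2,3], [1,3,5], [1,4,5], [2,3,4], [2,4,5]

so the chain groups are C_0 ≅ Z^5, C_1 ≅ Z^10, C_2 ≅ Z^5.

Boundary ∂_1: C_1 → C_0 sends each edge [p,q] (with p < q) to q − p.
The resulting 5×10 matrix has rank 4, and its Smith normal form has invariant factors (1,1,1,1).

Boundary ∂_2: C_2 → C_1 sends each 2-simplex [p,q,r] to [q,r] − [p,r] + [p,q]. For instance
  ∂[1,4,5] = [4,5] − [1,5] + [1,4],
  ∂[2,3,4] = [3,4] − [2,4] + [2,3].
This gives a 10×5 integer matrix of rank 5; reducing to Smith normal form yields diagonal entries (1,1,1,1,1).

From H_k ≅ ker(∂_k) / im(∂_{k+1}) we obtain:

  H_0: rank C_0 − rank ∂_1 = 5 − 4 = 1, and the invariant factors of ∂_1 are all 1, so H_0 ≅ Z.
  H_1: rank ker ∂_1 − rank ∂_2 = (10 − 4) − 5 = 1, and the invariant factors of ∂_2 are all 1, so H_1 ≅ Z.
  H_2: rank ker ∂_2 − rank ∂_3 = (5 − 5) − 0 = 0, and there is no ∂_3, so H_2 ≅ 0.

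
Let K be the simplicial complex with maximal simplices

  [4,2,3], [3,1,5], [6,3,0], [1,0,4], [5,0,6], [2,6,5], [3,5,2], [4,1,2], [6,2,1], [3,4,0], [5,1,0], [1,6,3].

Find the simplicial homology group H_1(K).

H_1 ≅ Z/2.

Order the vertices as 0 < 1 < 2 < 3 < 4 < 5 < 6. Listing each simplex with vertices in this order, K has dimension 2 with simplices:

  0-simplices (7): [0], [1], [2], [3], [4], [5], [6]
  1-simplices (18): [0,1], [0,3], [0,4], [0,5], [0,6], [1,2], [1,3], [1,4], [1,5], [1,6], [2,3], [2,4], [2,5], [2,6], [3,4], [3,5], [3,6], [5,6]
  2-simplices (12): [0,1,4], [0,1,5], [0,3,4], [0,3,6], [0,5,6], [1,2,4], [1,2,6], [1,3,5], [1,3,6], [2,3,4], [2,3,5], [2,5,6]

Hence C_0 ≅ Z^7, C_1 ≅ Z^18, C_2 ≅ Z^12.

∂_1: C_1 → C_0 is given by ∂[p,q] = [q] − [p].
The resulting 7×18 matrix has rank 6, and its Smith normal form has invariant factors (1,1,1,1,1,1).

The boundary map ∂_2: C_2 → C_1 maps a triangle to the signed sum of its edges. For instance
  ∂[2,3,5] = [3,5] − [2,5] + [2,3],
  ∂[2,5,6] = [5,6] − [2,6] + [2,5].
This gives a 18×12 integer matrix of rank 12; reducing to Smith normal form yields diagonal entries (1,1,1,1,1,1,1,1,1,1,1,2).

Reading off H_k = ker ∂_k / im ∂_{k+1}:

  H_1: rank ker ∂_1 − rank ∂_2 = (18 − 6) − 12 = 0, and ∂_2 has invariant factor 2 > 1, so H_1 = Z/2.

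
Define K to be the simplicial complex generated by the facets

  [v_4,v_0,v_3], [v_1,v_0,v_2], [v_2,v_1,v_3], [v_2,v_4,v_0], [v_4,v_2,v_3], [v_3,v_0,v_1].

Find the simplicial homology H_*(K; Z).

K has 5 vertices, 9 edges, 6 triangles.
rank ∂_0 = 0, rank ∂_1 = 4 ⇒ b_0 = 5 − 0 − 4 = 1; all invariant factors of ∂_1 are 1 so no torsion. So H_0 ≅ Z.
rank ∂_1 = 4, rank ∂_2 = 5 ⇒ b_1 = 9 − 4 − 5 = 0; all invariant factors of ∂_2 are 1 so no torsion. So H_1 ≅ 0.
rank ∂_2 = 5, rank ∂_3 = 0 ⇒ b_2 = 6 − 5 − 0 = 1. So H_2 ≅ Z.

H_0 = Z,  H_1 = 0,  H_2 = Z.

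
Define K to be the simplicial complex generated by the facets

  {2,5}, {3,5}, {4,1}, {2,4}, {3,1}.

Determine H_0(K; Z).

H_0 = Z.

K has 5 vertices, 5 edges.
rank ∂_0 = 0, rank ∂_1 = 4 ⇒ b_0 = 5 − 0 − 4 = 1; all invariant factors of ∂_1 are 1 so no torsion. So H_0 = Z.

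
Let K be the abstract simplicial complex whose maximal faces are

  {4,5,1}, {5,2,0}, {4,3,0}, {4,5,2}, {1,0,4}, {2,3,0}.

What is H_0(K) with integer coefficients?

H_0 = Z.

We work with the vertex ordering 0 < 1 < 2 < 3 < 4 < 5. The simplices of K, each written with vertices in increasing order, are:

  0-simplices (6): [0], [1], [2], [3], [4], [5]
  1-simplices (12): [0,1], [0,2], [0,3], [0,4], [0,5], [1,4], [1,5], [2,3], [2,4], [2,5], [3,4], [4,5]
  2-simplices (6): [0,1,4], [0,2,3], [0,2,5], [0,3,4], [1,4,5], [2,4,5]

so the chain groups are C_0 ≅ Z^6, C_1 ≅ Z^12, C_2 ≅ Z^6.

∂_1: C_1 → C_0 is given by ∂[p,q] = [q] − [p]. For instance
  ∂[1,5] = [5] − [1].
The resulting 6×12 matrix has rank 5, and its Smith normal form has invariant factors (1,1,1,1,1).

∂_2: C_2 → C_1 acts by ∂[p,q,r] = [q,r] − [p,r] + [p,q]. For instance
  ∂[0,2,3] = [2,3] − [0,3] + [0,2],
  ∂[0,2,5] = [2,5] − [0,5] + [0,2].
The resulting 12×6 matrix has rank 6, and its Smith normal form has invariant factors (1,1,1,1,1,1).

Reading off H_k = ker ∂_k / im ∂_{k+1}:

  H_0: rank C_0 − rank ∂_1 = 6 − 5 = 1, and the invariant factors of ∂_1 are all 1, so H_0 ≅ Z.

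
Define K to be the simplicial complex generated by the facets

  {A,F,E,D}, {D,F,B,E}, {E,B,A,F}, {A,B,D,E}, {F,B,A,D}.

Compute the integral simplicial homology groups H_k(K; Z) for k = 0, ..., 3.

Order the vertices as A < B < D < E < F. Listing each simplex with vertices in this order, K has dimension 3 with simplices:

  0-simplices (5): A, B, D, E, F
  1-simplices (10): AB, AD, AE, AF, BD, BE, BF, DE, DF, EF
  2-simplices (10): ABD, ABE, ABF, ADE, ADF, AEF, BDE, BDF, BEF, DEF
  3-simplices (5): ABDE, ABDF, ABEF, ADEF, BDEF

Hence C_0 ≅ Z^5, C_1 ≅ Z^10, C_2 ≅ Z^10, C_3 ≅ Z^5.

Boundary ∂_1: C_1 → C_0 is given by ∂[p,q] = [q] − [p]. For instance
  ∂AD = D − A.
This gives a 5×10 integer matrix of rank 4; reducing to Smith normal form yields diagonal entries (1,1,1,1).

∂_2: C_2 → C_1 acts by ∂[p,q,r] = [q,r] − [p,r] + [p,q]. For instance
  ∂BEF = EF − BF + BE,
  ∂ADF = DF − AF + AD.
The 10×10 boundary matrix has rank 6 and Smith normal form diag(1,1,1,1,1,1).

∂_3: C_3 → C_2 sends each 3-simplex σ to the alternating sum Σ_i (−1)^i (σ with its i-th vertex removed). For instance
  ∂ABDF = BDF − ADF + ABF − ABD,
  ∂BDEF = DEF − BEF + BDF − BDE.
This gives a 10×5 integer matrix of rank 4; reducing to Smith normal form yields diagonal entries (1,1,1,1).

Reading off H_k = ker ∂_k / im ∂_{k+1}:

  H_0: rank C_0 − rank ∂_1 = 5 − 4 = 1, and the invariant factors of ∂_1 are all 1, so H_0 = Z.
  H_1: rank ker ∂_1 − rank ∂_2 = (10 − 4) − 6 = 0, and the invariant factors of ∂_2 are all 1, so H_1 = 0.
  H_2: rank ker ∂_2 − rank ∂_3 = (10 − 6) − 4 = 0, and the invariant factors of ∂_3 are all 1, so H_2 = 0.
  H_3: rank ker ∂_3 − rank ∂_4 = (5 − 4) − 0 = 1, and there is no ∂_4, so H_3 = Z.

As a check, the Euler characteristic is 5 − 10 + 10 − 5 = 0, which agrees with 1 − 0 + 0 − 1 = 0.

H_0 = Z,  H_1 = 0,  H_2 = 0,  H_3 = Z.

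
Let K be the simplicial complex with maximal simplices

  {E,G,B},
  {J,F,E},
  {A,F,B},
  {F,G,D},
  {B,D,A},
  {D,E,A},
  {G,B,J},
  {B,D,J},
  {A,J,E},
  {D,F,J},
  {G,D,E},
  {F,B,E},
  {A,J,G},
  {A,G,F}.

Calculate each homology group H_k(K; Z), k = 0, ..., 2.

Fix the vertex order A < B < D < E < F < G < J and write every simplex with vertices in increasing order. Then dim K = 2 and the simplices of K are:

  0-simplices (7): A, B, D, E, F, G, J
  1-simplices (21): AB, AD, AE, AF, AG, AJ, BD, BE, BF, BG, BJ, DE, DF, DG, DJ, EF, EG, EJ, FG, FJ, GJ
  2-simplices (14): ABD, ABF, ADE, AEJ, AFG, AGJ, BDJ, BEF, BEG, BGJ, DEG, DFG, DFJ, EFJ

giving chain groups C_0 ≅ Z^7, C_1 ≅ Z^21, C_2 ≅ Z^14.

Boundary ∂_1: C_1 → C_0 maps an edge to its endpoints' difference, ∂[p,q] = q − p. For instance
  ∂FG = G − F.
The 7×21 boundary matrix has rank 6 and Smith normal form diag(1,1,1,1,1,1).

Boundary ∂_2: C_2 → C_1 acts by ∂[p,q,r] = [q,r] − [p,r] + [p,q]. For instance
  ∂DFJ = FJ − DJ + DF,
  ∂BEG = EG − BG + BE.
The 21×14 boundary matrix has rank 13 and Smith normal form diag(1,1,1,1,1,1,1,1,1,1,1,1,1).

Reading off H_k = ker ∂_k / im ∂_{k+1}:

  H_0: rank C_0 − rank ∂_1 = 7 − 6 = 1, and the invariant factors of ∂_1 are all 1, so H_0 ≅ Z.
  H_1: rank ker ∂_1 − rank ∂_2 = (21 − 6) − 13 = 2, and the invariant factors of ∂_2 are all 1, so H_1 ≅ Z^2.
  H_2: rank ker ∂_2 − rank ∂_3 = (14 − 13) − 0 = 1, and there is no ∂_3, so H_2 ≅ Z.

As a check, the Euler characteristic is 7 − 21 + 14 = 0, which agrees with 1 − 2 + 1 = 0.

H_0 = Z,  H_1 = Z^2,  H_2 = Z.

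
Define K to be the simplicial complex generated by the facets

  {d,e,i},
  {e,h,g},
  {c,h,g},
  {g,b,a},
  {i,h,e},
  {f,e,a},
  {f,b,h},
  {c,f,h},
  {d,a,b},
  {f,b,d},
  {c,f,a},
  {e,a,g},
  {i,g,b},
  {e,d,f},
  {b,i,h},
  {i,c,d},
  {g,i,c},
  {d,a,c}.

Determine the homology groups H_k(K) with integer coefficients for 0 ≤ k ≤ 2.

H_0 ≅ Z,  H_1 ≅ Z ⊕ Z/2Z,  H_2 = 0.

Take the total order a < b < c < d < e < f < g < h < i on the vertex set. Then K (dimension 2) consists of the simplices:

  0-simplices (9): a, b, c, d, e, f, g, h, i
  1-simplices (27): ab, ac, ad, ae, af, ag, bd, bf, bg, bh, bi, cd, cf, cg, ch, ci, de, df, di, ef, eg, eh, ei, fh, gh, gi, hi
  2-simplices (18): abd, abg, acd, acf, aef, aeg, bdf, bfh, bgi, bhi, cdi, cfh, cgh, cgi, def, dei, egh, ehi

so the chain groups are C_0 ≅ Z^9, C_1 ≅ Z^27, C_2 ≅ Z^18.

Boundary ∂_1: C_1 → C_0 sends each edge [p,q] (with p < q) to q − p. For instance
  ∂ch = h − c.
The resulting 9×27 matrix has rank 8, and its Smith normal form has invariant factors (1,1,1,1,1,1,1,1).

∂_2: C_2 → C_1 maps a triangle to the signed sum of its edges. For instance
  ∂acf = cf − af + ac,
  ∂acd = cd − ad + ac.
The 27×18 boundary matrix has rank 18 and Smith normal form diag(1,1,1,1,1,1,1,1,1,1,1,1,1,1,1,1,1,2).

Reading off H_k = ker ∂_k / im ∂_{k+1}:

  H_0: rank C_0 − rank ∂_1 = 9 − 8 = 1, and the invariant factors of ∂_1 are all 1, so H_0 ≅ Z.
  H_1: rank ker ∂_1 − rank ∂_2 = (27 − 8) − 18 = 1, and ∂_2 has invariant factor 2 > 1, so H_1 ≅ Z ⊕ Z/2Z.
  H_2: rank ker ∂_2 − rank ∂_3 = (18 − 18) − 0 = 0, and there is no ∂_3, so H_2 ≅ 0.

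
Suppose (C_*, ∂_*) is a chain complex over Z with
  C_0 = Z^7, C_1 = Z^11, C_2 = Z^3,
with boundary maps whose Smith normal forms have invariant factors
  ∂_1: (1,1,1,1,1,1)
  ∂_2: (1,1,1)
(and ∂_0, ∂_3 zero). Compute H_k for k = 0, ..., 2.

H_0 = Z,  H_1 = Z^2,  H_2 = 0.

H_0: b_0 = 7 − 0 − 6 = 1; torsion from ∂_1 factors > 1: none. So H_0 = Z.
H_1: b_1 = 11 − 6 − 3 = 2; torsion from ∂_2 factors > 1: none. So H_1 = Z^2.
H_2: b_2 = 3 − 3 − 0 = 0; torsion from ∂_3 factors > 1: none. So H_2 = 0.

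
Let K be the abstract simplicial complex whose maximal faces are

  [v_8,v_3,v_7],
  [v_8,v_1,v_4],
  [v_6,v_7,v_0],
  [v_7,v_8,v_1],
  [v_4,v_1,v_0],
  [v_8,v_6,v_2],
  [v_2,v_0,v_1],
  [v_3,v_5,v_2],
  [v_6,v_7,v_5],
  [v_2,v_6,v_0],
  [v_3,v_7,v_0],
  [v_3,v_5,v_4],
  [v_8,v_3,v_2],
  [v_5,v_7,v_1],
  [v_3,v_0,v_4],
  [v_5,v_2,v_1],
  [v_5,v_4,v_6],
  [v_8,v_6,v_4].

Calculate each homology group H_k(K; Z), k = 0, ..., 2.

We work with the vertex ordering v_0 < v_1 < v_2 < v_3 < v_4 < v_5 < v_6 < v_7 < v_8. The simplices of K, each written with vertices in increasing order, are:

  0-simplices (9): [v_0], [v_1], [v_2], [v_3], [v_4], [v_5], [v_6], [v_7], [v_8]
  1-simplices (27): (27 of them)
  2-simplices (18): (18 of them)

giving chain groups C_0 ≅ Z^9, C_1 ≅ Z^27, C_2 ≅ Z^18.

The boundary map ∂_1: C_1 → C_0 sends each edge [p,q] (with p < q) to q − p.
The resulting 9×27 matrix has rank 8, and its Smith normal form has invariant factors (1,1,1,1,1,1,1,1).

The boundary map ∂_2: C_2 → C_1 sends each 2-simplex [p,q,r] to [q,r] − [p,r] + [p,q]. For instance
  ∂[v_0,v_1,v_4] = [v_1,v_4] − [v_0,v_4] + [v_0,v_1],
  ∂[v_3,v_4,v_5] = [v_4,v_5] − [v_3,v_5] + [v_3,v_4].
As a 27×18 matrix over Z this has rank 17, with invariant factors (1,1,1,1,1,1,1,1,1,1,1,1,1,1,1,1,1).

From H_k ≅ ker(∂_k) / im(∂_{k+1}) we obtain:

  H_0: rank C_0 − rank ∂_1 = 9 − 8 = 1, and the invariant factors of ∂_1 are all 1, so H_0 ≅ Z.
  H_1: rank ker ∂_1 − rank ∂_2 = (27 − 8) − 17 = 2, and the invariant factors of ∂_2 are all 1, so H_1 ≅ Z^2.
  H_2: rank ker ∂_2 − rank ∂_3 = (18 − 17) − 0 = 1, and there is no ∂_3, so H_2 ≅ Z.

As a check, the Euler characteristic is 9 − 27 + 18 = 0, which agrees with 1 − 2 + 1 = 0.

H_0 ≅ Z,  H_1 ≅ Z^2,  H_2 ≅ Z.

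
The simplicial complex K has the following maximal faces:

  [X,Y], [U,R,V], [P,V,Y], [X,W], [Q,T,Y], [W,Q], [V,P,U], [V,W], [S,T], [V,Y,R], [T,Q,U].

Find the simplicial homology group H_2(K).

H_2 ≅ 0.

Order the vertices as P < Q < R < S < T < U < V < W < X < Y. Listing each simplex with vertices in this order, K has dimension 2 with simplices:

  0-simplices (10): P, Q, R, S, T, U, V, W, X, Y
  1-simplices (18): PU, PV, PY, QT, QU, QW, QY, RU, RV, RY, ST, TU, TY, UV, VW, VY, WX, XY
  2-simplices (6): PUV, PVY, QTU, QTY, RUV, RVY

Hence C_0 ≅ Z^10, C_1 ≅ Z^18, C_2 ≅ Z^6.

The boundary map ∂_1: C_1 → C_0 maps an edge to its endpoints' difference, ∂[p,q] = q − p.
As a 10×18 matrix over Z this has rank 9, with invariant factors (1,1,1,1,1,1,1,1,1).

∂_2: C_2 → C_1 maps a triangle to the signed sum of its edges. For instance
  ∂RUV = UV − RV + RU,
  ∂PUV = UV − PV + PU.
The 18×6 boundary matrix has rank 6 and Smith normal form diag(1,1,1,1,1,1).

From H_k ≅ ker(∂_k) / im(∂_{k+1}) we obtain:

  H_2: rank ker ∂_2 − rank ∂_3 = (6 − 6) − 0 = 0, and there is no ∂_3, so H_2 = 0.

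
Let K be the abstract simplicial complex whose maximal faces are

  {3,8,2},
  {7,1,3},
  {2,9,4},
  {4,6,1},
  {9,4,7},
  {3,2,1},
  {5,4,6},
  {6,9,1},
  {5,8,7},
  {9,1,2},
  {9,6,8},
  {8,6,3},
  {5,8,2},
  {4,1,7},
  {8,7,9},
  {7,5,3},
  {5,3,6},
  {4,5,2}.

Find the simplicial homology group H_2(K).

Order the vertices as 1 < 2 < 3 < 4 < 5 < 6 < 7 < 8 < 9. Listing each simplex with vertices in this order, K has dimension 2 with simplices:

  0-simplices (9): [1], [2], [3], [4], [5], [6], [7], [8], [9]
  1-simplices (27): (27 of them)
  2-simplices (18): [1,2,3], [1,2,9], [1,3,7], [1,4,6], [1,4,7], [1,6,9], [2,3,8], [2,4,5], [2,4,9], [2,5,8], [3,5,6], [3,5,7], [3,6,8], [4,5,6], [4,7,9], [5,7,8], [6,8,9], [7,8,9]

giving chain groups C_0 ≅ Z^9, C_1 ≅ Z^27, C_2 ≅ Z^18.

∂_1: C_1 → C_0 maps an edge to its endpoints' difference, ∂[p,q] = q − p.
This gives a 9×27 integer matrix of rank 8; reducing to Smith normal form yields diagonal entries (1,1,1,1,1,1,1,1).

The boundary map ∂_2: C_2 → C_1 acts by ∂[p,q,r] = [q,r] − [p,r] + [p,q]. For instance
  ∂[1,4,6] = [4,6] − [1,6] + [1,4],
  ∂[3,5,7] = [5,7] − [3,7] + [3,5].
The resulting 27×18 matrix has rank 18, and its Smith normal form has invariant factors (1,1,1,1,1,1,1,1,1,1,1,1,1,1,1,1,1,2).

Now H_k = ker ∂_k / im ∂_{k+1}, so:

  H_2: rank ker ∂_2 − rank ∂_3 = (18 − 18) − 0 = 0, and there is no ∂_3, so H_2 = 0.

(K is a triangulation of the Klein bottle.)

H_2 ≅ 0.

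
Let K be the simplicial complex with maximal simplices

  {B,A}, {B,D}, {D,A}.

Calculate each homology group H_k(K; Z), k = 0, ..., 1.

Take the total order A < B < D on the vertex set. Then K (dimension 1) consists of the simplices:

  0-simplices (3): A, B, D
  1-simplices (3): AB, AD, BD

so the chain groups are C_0 ≅ Z^3, C_1 ≅ Z^3.

∂_1: C_1 → C_0 is given by ∂[p,q] = [q] − [p]. For instance
  ∂AD = D − A.
The resulting 3×3 matrix has rank 2, and its Smith normal form has invariant factors (1,1).

Now H_k = ker ∂_k / im ∂_{k+1}, so:

  H_0: rank C_0 − rank ∂_1 = 3 − 2 = 1, and the invariant factors of ∂_1 are all 1, so H_0 ≅ Z.
  H_1: rank ker ∂_1 − rank ∂_2 = (3 − 2) − 0 = 1, and there is no ∂_2, so H_1 ≅ Z.

As a check, the Euler characteristic is 3 − 3 = 0, which agrees with 1 − 1 = 0.

H_0 ≅ Z,  H_1 ≅ Z.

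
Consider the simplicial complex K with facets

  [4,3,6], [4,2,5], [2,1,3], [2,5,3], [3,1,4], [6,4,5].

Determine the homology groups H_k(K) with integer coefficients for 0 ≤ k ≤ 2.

We work with the vertex ordering 1 < 2 < 3 < 4 < 5 < 6. The simplices of K, each written with vertices in increasing order, are:

  0-simplices (6): [1], [2], [3], [4], [5], [6]
  1-simplices (12): [1,2], [1,3], [1,4], [2,3], [2,4], [2,5], [3,4], [3,5], [3,6], [4,5], [4,6], [5,6]
  2-simplices (6): [1,2,3], [1,3,4], [2,3,5], [2,4,5], [3,4,6], [4,5,6]

Hence C_0 ≅ Z^6, C_1 ≅ Z^12, C_2 ≅ Z^6.

Boundary ∂_1: C_1 → C_0 maps an edge to its endpoints' difference, ∂[p,q] = q − p. For instance
  ∂[1,4] = [4] − [1].
The resulting 6×12 matrix has rank 5, and its Smith normal form has invariant factors (1,1,1,1,1).

The boundary map ∂_2: C_2 → C_1 sends each 2-simplex [p,q,r] to [q,r] − [p,r] + [p,q]. For instance
  ∂[2,3,5] = [3,5] − [2,5] + [2,3],
  ∂[1,2,3] = [2,3] − [1,3] + [1,2].
The resulting 12×6 matrix has rank 6, and its Smith normal form has invariant factors (1,1,1,1,1,1).

Now H_k = ker ∂_k / im ∂_{k+1}, so:

  H_0: rank C_0 − rank ∂_1 = 6 − 5 = 1, and the invariant factors of ∂_1 are all 1, so H_0 ≅ Z.
  H_1: rank ker ∂_1 − rank ∂_2 = (12 − 5) − 6 = 1, and the invariant factors of ∂_2 are all 1, so H_1 ≅ Z.
  H_2: rank ker ∂_2 − rank ∂_3 = (6 − 6) − 0 = 0, and there is no ∂_3, so H_2 ≅ 0.

H_0 ≅ Z,  H_1 ≅ Z,  H_2 = 0.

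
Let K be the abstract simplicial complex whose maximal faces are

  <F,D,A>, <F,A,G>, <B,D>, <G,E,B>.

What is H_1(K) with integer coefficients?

H_1 ≅ Z.

Take the total order A < B < D < E < F < G on the vertex set. Then K (dimension 2) consists of the simplices:

  0-simplices (6): A, B, D, E, F, G
  1-simplices (9): AD, AF, AG, BD, BE, BG, DF, EG, FG
  2-simplices (3): ADF, AFG, BEG

Hence C_0 ≅ Z^6, C_1 ≅ Z^9, C_2 ≅ Z^3.

Boundary ∂_1: C_1 → C_0 sends each edge [p,q] (with p < q) to q − p.
This gives a 6×9 integer matrix of rank 5; reducing to Smith normal form yields diagonal entries (1,1,1,1,1).

∂_2: C_2 → C_1 maps a triangle to the signed sum of its edges. For instance
  ∂ADF = DF − AF + AD,
  ∂BEG = EG − BG + BE.
The resulting 9×3 matrix has rank 3, and its Smith normal form has invariant factors (1,1,1).

Reading off H_k = ker ∂_k / im ∂_{k+1}:

  H_1: rank ker ∂_1 − rank ∂_2 = (9 − 5) − 3 = 1, and the invariant factors of ∂_2 are all 1, so H_1 = Z.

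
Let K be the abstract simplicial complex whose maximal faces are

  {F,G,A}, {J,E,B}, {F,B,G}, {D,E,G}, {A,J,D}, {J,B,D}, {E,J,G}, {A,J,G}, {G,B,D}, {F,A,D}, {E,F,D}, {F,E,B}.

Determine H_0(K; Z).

H_0 ≅ Z.

K has 7 vertices, 18 edges, 12 triangles.
rank ∂_0 = 0, rank ∂_1 = 6 ⇒ b_0 = 7 − 0 − 6 = 1; all invariant factors of ∂_1 are 1 so no torsion. So H_0 = Z.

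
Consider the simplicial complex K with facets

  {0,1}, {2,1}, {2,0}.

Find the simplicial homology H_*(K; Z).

Order the vertices as 0 < 1 < 2. Listing each simplex with vertices in this order, K has dimension 1 with simplices:

  0-simplices (3): [0], [1], [2]
  1-simplices (3): [0,1], [0,2], [1,2]

Hence C_0 ≅ Z^3, C_1 ≅ Z^3.

Boundary ∂_1: C_1 → C_0 maps an edge to its endpoints' difference, ∂[p,q] = q − p. For instance
  ∂[1,2] = [2] − [1].
The resulting 3×3 matrix has rank 2, and its Smith normal form has invariant factors (1,1).

Reading off H_k = ker ∂_k / im ∂_{k+1}:

  H_0: rank C_0 − rank ∂_1 = 3 − 2 = 1, and the invariant factors of ∂_1 are all 1, so H_0 ≅ Z.
  H_1: rank ker ∂_1 − rank ∂_2 = (3 − 2) − 0 = 1, and there is no ∂_2, so H_1 ≅ Z.

As a check, the Euler characteristic is 3 − 3 = 0, which agrees with 1 − 1 = 0.

H_0 ≅ Z,  H_1 ≅ Z.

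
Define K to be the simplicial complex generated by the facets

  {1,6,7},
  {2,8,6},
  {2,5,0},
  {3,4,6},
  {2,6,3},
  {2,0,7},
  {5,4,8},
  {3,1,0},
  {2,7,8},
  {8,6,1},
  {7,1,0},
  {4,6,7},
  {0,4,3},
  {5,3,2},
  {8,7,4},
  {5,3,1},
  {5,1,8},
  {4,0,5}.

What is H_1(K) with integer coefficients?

Take the total order 0 < 1 < 2 < 3 < 4 < 5 < 6 < 7 < 8 on the vertex set. Then K (dimension 2) consists of the simplices:

  0-simplices (9): [0], [1], [2], [3], [4], [5], [6], [7], [8]
  1-simplices (27): (27 of them)
  2-simplices (18): [0,1,3], [0,1,7], [0,2,5], [0,2,7], [0,3,4], [0,4,5], [1,3,5], [1,5,8], [1,6,7], [1,6,8], [2,3,5], [2,3,6], [2,6,8], [2,7,8], [3,4,6], [4,5,8], [4,6,7], [4,7,8]

so the chain groups are C_0 ≅ Z^9, C_1 ≅ Z^27, C_2 ≅ Z^18.

∂_1: C_1 → C_0 is given by ∂[p,q] = [q] − [p]. For instance
  ∂[4,5] = [5] − [4].
The 9×27 boundary matrix has rank 8 and Smith normal form diag(1,1,1,1,1,1,1,1).

The boundary map ∂_2: C_2 → C_1 maps a triangle to the signed sum of its edges. For instance
  ∂[2,3,6] = [3,6] − [2,6] + [2,3],
  ∂[4,7,8] = [7,8] − [4,8] + [4,7].
The resulting 27×18 matrix has rank 18, and its Smith normal form has invariant factors (1,1,1,1,1,1,1,1,1,1,1,1,1,1,1,1,1,2).

Reading off H_k = ker ∂_k / im ∂_{k+1}:

  H_1: rank ker ∂_1 − rank ∂_2 = (27 − 8) − 18 = 1, and ∂_2 has invariant factor 2 > 1, so H_1 ≅ Z ⊕ Z/2.

H_1 = Z ⊕ Z/2.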